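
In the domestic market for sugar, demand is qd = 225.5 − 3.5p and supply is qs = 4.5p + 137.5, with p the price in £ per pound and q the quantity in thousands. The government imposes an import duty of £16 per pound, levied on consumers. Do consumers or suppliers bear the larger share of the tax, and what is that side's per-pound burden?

Consumers bear the larger share: £9 per pound.

Without the tax, 225.5 − 3.5p = 4.5p + 137.5 gives 8p = 88, so p* = £11 and q* = 187.
With the tax collected from consumers, demand (in seller-price terms) shifts: qd = 225.5 − 3.5(p + 16).
Solving gives q = 155.5 with consumers paying £20 and suppliers receiving £4 (the £16 wedge).
Per-pound burden: consumers £9, suppliers £7.
Consumers take the larger share because demand is less price-elastic here (demand slope 3.5 vs supply slope 4.5).
The less price-elastic side of the market bears the larger share of a per-unit tax.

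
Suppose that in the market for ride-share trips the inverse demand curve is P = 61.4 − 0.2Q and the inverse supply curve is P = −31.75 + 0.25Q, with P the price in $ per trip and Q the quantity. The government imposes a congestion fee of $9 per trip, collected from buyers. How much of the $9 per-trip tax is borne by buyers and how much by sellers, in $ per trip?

Buyers bear $4 per trip; sellers bear $5 per trip.

Inverting to Q(P) form: Qd = 307 − 5P; Qs = 4P + 127.
Before the tax: set 307 − 5P = 4P + 127 → P* = $20, Q* = 207.
With the tax collected from buyers, demand (in seller-price terms) shifts: Qd = 307 − 5(P + 9).
Solving gives Q = 187 with buyers paying $24 and sellers receiving $15 (the $9 wedge).
Burden on buyers: $4; on sellers: $5. (They sum to $9.)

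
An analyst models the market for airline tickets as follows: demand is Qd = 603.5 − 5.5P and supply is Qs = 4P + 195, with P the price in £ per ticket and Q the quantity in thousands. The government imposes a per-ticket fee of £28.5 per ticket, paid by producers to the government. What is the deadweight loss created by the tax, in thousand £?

Without the tax, 603.5 − 5.5P = 4P + 195 gives 9.5P = 408.5, so P* = £43 and Q* = 367.
With the tax collected from producers, supply shifts: Qs = 4(P − 28.5) + 195.
New equilibrium: buyers pay £55, producers receive £26.5, Q = 301. (Wedge: Pb − Ps = 28.5.)
Quantity falls by |ΔQ| = |367 − 301| = 66.
DWL = ½ · t · |ΔQ| = ½ · 28.5 · 66 = £940.5.

Deadweight loss = £940.5 thousand.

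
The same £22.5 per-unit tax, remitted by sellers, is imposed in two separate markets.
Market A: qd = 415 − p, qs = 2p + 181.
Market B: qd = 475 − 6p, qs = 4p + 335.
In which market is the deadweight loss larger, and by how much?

Market A: pre-tax p* = £78, q* = 337; post-tax q = 322; deadweight loss = £168.75.
Market B: pre-tax p* = £14, q* = 391; post-tax q = 337; deadweight loss = £607.5.
Difference: £168.75 vs £607.5 → market B is larger by £438.75.

Market B, by £438.75.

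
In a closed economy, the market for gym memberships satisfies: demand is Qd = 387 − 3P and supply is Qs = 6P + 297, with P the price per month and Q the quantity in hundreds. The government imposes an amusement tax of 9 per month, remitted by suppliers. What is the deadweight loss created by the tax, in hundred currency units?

Before the tax: set 387 − 3P = 6P + 297 → P* = 10, Q* = 357.
With the tax collected from suppliers, supply shifts: Qs = 6(P − 9) + 297.
New equilibrium: buyers pay 16, suppliers receive 7, Q = 339. (Wedge: Pb − Ps = 9.)
Quantity falls by |ΔQ| = |357 − 339| = 18.
DWL = ½ · t · |ΔQ| = ½ · 9 · 18 = 81.

Deadweight loss = 81 hundred.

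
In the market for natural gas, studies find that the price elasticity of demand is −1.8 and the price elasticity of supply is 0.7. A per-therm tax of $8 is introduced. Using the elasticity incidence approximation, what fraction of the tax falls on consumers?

Consumers' share ≈ 0.28.

Incidence ratio: consumers' share ≈ εs / (εs + |εd|) = 0.7 / (0.7 + 1.8) = 0.28.
Supply is the less elastic side, so consumers bear the smaller share.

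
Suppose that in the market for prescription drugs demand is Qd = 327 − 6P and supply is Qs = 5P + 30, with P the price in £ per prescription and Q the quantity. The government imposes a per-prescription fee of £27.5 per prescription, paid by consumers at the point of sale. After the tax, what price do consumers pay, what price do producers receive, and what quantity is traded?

Before the tax: set 327 − 6P = 5P + 30 → P* = £27, Q* = 165.
With the tax collected from consumers, demand (in seller-price terms) shifts: Qd = 327 − 6(P + 27.5).
Solving gives Q = 90 with consumers paying £39.5 and producers receiving £12 (the £27.5 wedge).
The less price-elastic side of the market bears the larger share of a per-unit tax.

Consumers pay £39.5; producers receive £12; quantity = 90.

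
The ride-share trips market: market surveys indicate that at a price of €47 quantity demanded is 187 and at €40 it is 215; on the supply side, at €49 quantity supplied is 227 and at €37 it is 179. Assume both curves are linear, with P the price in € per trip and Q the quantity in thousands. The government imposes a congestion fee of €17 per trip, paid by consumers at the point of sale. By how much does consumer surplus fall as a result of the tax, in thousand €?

Demand slope: (215 − 187)/(40 − 47) = -4, so Qd = 375 − 4P.
Supply slope: (179 − 227)/(37 − 49) = 4, so Qs = 4P + 31.
Without the tax, 375 − 4P = 4P + 31 gives 8P = 344, so P* = €43 and Q* = 203.
With the tax collected from consumers, demand (in seller-price terms) shifts: Qd = 375 − 4(P + 17).
Solving gives Q = 169 with consumers paying €51.5 and producers receiving €34.5 (the €17 wedge).
ΔCS is the trapezoid between Q = 169 and Q = 203 of height €8.5: ½ · (203 + 169) · 8.5 = €1581.

Consumer surplus falls by €1581 thousand.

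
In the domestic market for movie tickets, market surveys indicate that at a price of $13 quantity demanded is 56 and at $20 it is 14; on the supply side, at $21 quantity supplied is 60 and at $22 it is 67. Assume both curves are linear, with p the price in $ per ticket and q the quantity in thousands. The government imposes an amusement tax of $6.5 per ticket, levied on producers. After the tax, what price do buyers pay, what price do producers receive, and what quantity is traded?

Demand slope: (14 − 56)/(20 − 13) = -6, so qd = 134 − 6p.
Supply slope: (67 − 60)/(22 − 21) = 7, so qs = 7p − 87.
Without the tax, 134 − 6p = 7p − 87 gives 13p = 221, so p* = $17 and q* = 32.
With the tax collected from producers, supply shifts: qs = 7(p − 6.5) − 87.
New equilibrium: buyers pay $20.5, producers receive $14, q = 11. (Wedge: pb − ps = 6.5.)
The less price-elastic side of the market bears the larger share of a per-unit tax.

Buyers pay $20.5; producers receive $14; quantity = 11.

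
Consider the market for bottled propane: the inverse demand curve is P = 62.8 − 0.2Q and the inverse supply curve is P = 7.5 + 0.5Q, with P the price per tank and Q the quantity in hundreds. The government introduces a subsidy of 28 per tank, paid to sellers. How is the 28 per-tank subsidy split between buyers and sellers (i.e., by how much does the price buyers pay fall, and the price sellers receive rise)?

Buyers gain 8 per tank; sellers gain 20 per tank.

Inverting to Q(P) form: Qd = 314 − 5P; Qs = 2P − 15.
Without the subsidy, 314 − 5P = 2P − 15 gives 7P = 329, so P* = 47 and Q* = 79.
With a per-unit subsidy paid to sellers, each receives P + 28 per unit sold, so supply becomes Qs = 2(P + 28) − 15.
Solving gives Q = 119 with buyers paying 39 and sellers receiving 67 (the 28 wedge).
Gain to buyers: 8; to sellers: 20. (They sum to 28.)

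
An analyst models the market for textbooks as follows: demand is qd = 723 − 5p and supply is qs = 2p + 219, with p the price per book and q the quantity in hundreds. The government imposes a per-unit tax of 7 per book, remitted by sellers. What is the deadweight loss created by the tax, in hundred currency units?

Without the tax, 723 − 5p = 2p + 219 gives 7p = 504, so p* = 72 and q* = 363.
With the tax collected from sellers, supply shifts: qs = 2(p − 7) + 219.
Solving gives q = 353 with consumers paying 74 and sellers receiving 67 (the 7 wedge).
Quantity falls by |ΔQ| = |363 − 353| = 10.
DWL = ½ · t · |ΔQ| = ½ · 7 · 10 = 35.

Deadweight loss = 35 hundred.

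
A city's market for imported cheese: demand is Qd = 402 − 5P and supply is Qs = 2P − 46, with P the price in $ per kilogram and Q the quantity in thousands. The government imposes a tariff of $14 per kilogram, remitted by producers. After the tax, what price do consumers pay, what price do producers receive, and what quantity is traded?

Consumers pay $68; producers receive $54; quantity = 62.

Before the tax: set 402 − 5P = 2P − 46 → P* = $64, Q* = 82.
With the tax collected from producers, supply shifts: Qs = 2(P − 14) − 46.
New equilibrium: consumers pay $68, producers receive $54, Q = 62. (Wedge: Pb − Ps = 14.)
The less price-elastic side of the market bears the larger share of a per-unit tax.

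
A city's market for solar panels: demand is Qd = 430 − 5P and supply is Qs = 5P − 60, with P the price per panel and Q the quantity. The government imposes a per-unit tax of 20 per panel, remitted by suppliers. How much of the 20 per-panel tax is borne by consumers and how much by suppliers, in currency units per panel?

Consumers bear 10 per panel; suppliers bear 10 per panel.

Without the tax, 430 − 5P = 5P − 60 gives 10P = 490, so P* = 49 and Q* = 185.
With the tax collected from suppliers, supply shifts: Qs = 5(P − 20) − 60.
New equilibrium: consumers pay 59, suppliers receive 39, Q = 135. (Wedge: Pb − Ps = 20.)
Burden on consumers: 10; on suppliers: 10. (They sum to 20.)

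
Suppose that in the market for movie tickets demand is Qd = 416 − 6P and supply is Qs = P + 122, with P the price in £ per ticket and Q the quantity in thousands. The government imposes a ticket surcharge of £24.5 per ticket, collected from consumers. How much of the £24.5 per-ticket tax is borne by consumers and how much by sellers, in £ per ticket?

Consumers bear £3.5 per ticket; sellers bear £21 per ticket.

Without the tax, 416 − 6P = P + 122 gives 7P = 294, so P* = £42 and Q* = 164.
With the tax collected from consumers, demand (in seller-price terms) shifts: Qd = 416 − 6(P + 24.5).
New equilibrium: consumers pay £45.5, sellers receive £21, Q = 143. (Wedge: Pb − Ps = 24.5.)
Burden on consumers: £3.5; on sellers: £21. (They sum to £24.5.)
The less price-elastic side of the market bears the larger share of a per-unit tax.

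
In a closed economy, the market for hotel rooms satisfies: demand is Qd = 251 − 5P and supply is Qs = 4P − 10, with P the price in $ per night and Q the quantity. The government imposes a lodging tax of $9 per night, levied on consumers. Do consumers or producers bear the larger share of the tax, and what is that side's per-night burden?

Producers bear the larger share: $5 per night.

Before the tax: set 251 − 5P = 4P − 10 → P* = $29, Q* = 106.
With the tax collected from consumers, demand (in seller-price terms) shifts: Qd = 251 − 5(P + 9).
New equilibrium: consumers pay $33, producers receive $24, Q = 86. (Wedge: Pb − Ps = 9.)
Per-night burden: consumers $4, producers $5.
Producers take the larger share because supply is less price-elastic here (demand slope 5 vs supply slope 4).
The less price-elastic side of the market bears the larger share of a per-unit tax.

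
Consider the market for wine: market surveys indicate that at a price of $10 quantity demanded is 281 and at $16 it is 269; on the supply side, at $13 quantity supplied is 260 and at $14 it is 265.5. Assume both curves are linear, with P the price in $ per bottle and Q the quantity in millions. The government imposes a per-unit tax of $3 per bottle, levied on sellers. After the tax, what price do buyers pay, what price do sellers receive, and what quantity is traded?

Buyers pay $17.2; sellers receive $14.2; quantity = 266.6.

Demand slope: (269 − 281)/(16 − 10) = -2, so Qd = 301 − 2P.
Supply slope: (265.5 − 260)/(14 − 13) = 5.5, so Qs = 5.5P + 188.5.
Without the tax, 301 − 2P = 5.5P + 188.5 gives 7.5P = 112.5, so P* = $15 and Q* = 271.
With the tax collected from sellers, supply shifts: Qs = 5.5(P − 3) + 188.5.
Solving gives Q = 266.6 with buyers paying $17.2 and sellers receiving $14.2 (the $3 wedge).
The less price-elastic side of the market bears the larger share of a per-unit tax.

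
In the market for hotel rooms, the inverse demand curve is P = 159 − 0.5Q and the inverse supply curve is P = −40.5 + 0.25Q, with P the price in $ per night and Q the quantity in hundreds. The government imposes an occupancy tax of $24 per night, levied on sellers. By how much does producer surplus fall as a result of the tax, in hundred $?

Inverting to Q(P) form: Qd = 318 − 2P; Qs = 4P + 162.
Before the tax: set 318 − 2P = 4P + 162 → P* = $26, Q* = 266.
With the tax collected from sellers, supply shifts: Qs = 4(P − 24) + 162.
New equilibrium: buyers pay $42, sellers receive $18, Q = 234. (Wedge: Pb − Ps = 24.)
ΔPS is the trapezoid between Q = 234 and Q = 266 of height $8: ½ · (266 + 234) · 8 = $2000.

Producer surplus falls by $2000 hundred.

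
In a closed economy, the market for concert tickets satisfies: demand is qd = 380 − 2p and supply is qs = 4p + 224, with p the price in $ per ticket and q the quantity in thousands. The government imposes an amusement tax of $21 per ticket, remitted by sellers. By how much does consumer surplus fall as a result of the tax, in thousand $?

Consumer surplus falls by $4396 thousand.

Before the tax: set 380 − 2p = 4p + 224 → p* = $26, q* = 328.
With the tax collected from sellers, supply shifts: qs = 4(p − 21) + 224.
Solving gives q = 300 with buyers paying $40 and sellers receiving $19 (the $21 wedge).
ΔCS is the trapezoid between Q = 300 and Q = 328 of height $14: ½ · (328 + 300) · 14 = $4396.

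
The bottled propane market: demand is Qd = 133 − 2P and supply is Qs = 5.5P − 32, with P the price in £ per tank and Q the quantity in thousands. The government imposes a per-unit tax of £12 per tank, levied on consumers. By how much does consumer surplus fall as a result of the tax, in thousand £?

Consumer surplus falls by £705.76 thousand.

Without the tax, 133 − 2P = 5.5P − 32 gives 7.5P = 165, so P* = £22 and Q* = 89.
With the tax collected from consumers, demand (in seller-price terms) shifts: Qd = 133 − 2(P + 12).
Solving gives Q = 71.4 with consumers paying £30.8 and suppliers receiving £18.8 (the £12 wedge).
ΔCS is the trapezoid between Q = 71.4 and Q = 89 of height £8.8: ½ · (89 + 71.4) · 8.8 = £705.76.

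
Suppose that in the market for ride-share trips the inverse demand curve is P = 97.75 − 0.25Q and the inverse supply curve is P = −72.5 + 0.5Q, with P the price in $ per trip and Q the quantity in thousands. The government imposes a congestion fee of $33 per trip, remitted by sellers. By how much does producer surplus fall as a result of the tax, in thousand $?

Rewrite in direct form: Qd = 391 − 4P and Qs = 2P + 145.
Without the tax, 391 − 4P = 2P + 145 gives 6P = 246, so P* = $41 and Q* = 227.
With the tax collected from sellers, supply shifts: Qs = 2(P − 33) + 145.
New equilibrium: consumers pay $52, sellers receive $19, Q = 183. (Wedge: Pb − Ps = 33.)
ΔPS is the trapezoid between Q = 183 and Q = 227 of height $22: ½ · (227 + 183) · 22 = $4510.

Producer surplus falls by $4510 thousand.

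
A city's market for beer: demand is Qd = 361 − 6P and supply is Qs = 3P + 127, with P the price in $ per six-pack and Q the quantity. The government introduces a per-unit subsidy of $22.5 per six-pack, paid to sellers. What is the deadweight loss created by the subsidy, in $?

Deadweight loss = $506.25.

Without the subsidy, 361 − 6P = 3P + 127 gives 9P = 234, so P* = $26 and Q* = 205.
With a per-unit subsidy paid to sellers, each receives P + 22.5 per unit sold, so supply becomes Qs = 3(P + 22.5) + 127.
Solving gives Q = 250 with buyers paying $18.5 and sellers receiving $41 (the $22.5 wedge).
Quantity rises by |ΔQ| = |205 − 250| = 45.
DWL = ½ · t · |ΔQ| = ½ · 22.5 · 45 = $506.25.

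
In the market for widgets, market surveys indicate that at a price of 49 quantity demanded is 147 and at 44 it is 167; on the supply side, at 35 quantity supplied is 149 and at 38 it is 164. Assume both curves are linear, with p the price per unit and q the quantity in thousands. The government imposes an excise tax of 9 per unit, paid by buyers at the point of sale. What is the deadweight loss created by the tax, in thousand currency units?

Demand slope: (167 − 147)/(44 − 49) = -4, so qd = 343 − 4p.
Supply slope: (164 − 149)/(38 − 35) = 5, so qs = 5p − 26.
Before the tax: set 343 − 4p = 5p − 26 → p* = 41, q* = 179.
With the tax collected from buyers, demand (in seller-price terms) shifts: qd = 343 − 4(p + 9).
Solving gives q = 159 with buyers paying 46 and producers receiving 37 (the 9 wedge).
Quantity falls by |ΔQ| = |179 − 159| = 20.
DWL = ½ · t · |ΔQ| = ½ · 9 · 20 = 90.

Deadweight loss = 90 thousand.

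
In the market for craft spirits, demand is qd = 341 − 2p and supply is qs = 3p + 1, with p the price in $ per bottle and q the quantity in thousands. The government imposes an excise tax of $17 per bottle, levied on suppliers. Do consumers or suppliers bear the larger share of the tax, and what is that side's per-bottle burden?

Consumers bear the larger share: $10.2 per bottle.

Without the tax, 341 − 2p = 3p + 1 gives 5p = 340, so p* = $68 and q* = 205.
With the tax collected from suppliers, supply shifts: qs = 3(p − 17) + 1.
Solving gives q = 184.6 with consumers paying $78.2 and suppliers receiving $61.2 (the $17 wedge).
Per-bottle burden: consumers $10.2, suppliers $6.8.
Consumers take the larger share because demand is less price-elastic here (demand slope 2 vs supply slope 3).
The less price-elastic side of the market bears the larger share of a per-unit tax.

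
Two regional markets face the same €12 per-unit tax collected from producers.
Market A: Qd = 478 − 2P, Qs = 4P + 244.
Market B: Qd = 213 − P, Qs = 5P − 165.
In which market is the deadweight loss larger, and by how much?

Market A: pre-tax P* = €39, Q* = 400; post-tax Q = 384; deadweight loss = €96.
Market B: pre-tax P* = €63, Q* = 150; post-tax Q = 140; deadweight loss = €60.
Difference: €96 vs €60 → market A is larger by €36.

Market A, by €36.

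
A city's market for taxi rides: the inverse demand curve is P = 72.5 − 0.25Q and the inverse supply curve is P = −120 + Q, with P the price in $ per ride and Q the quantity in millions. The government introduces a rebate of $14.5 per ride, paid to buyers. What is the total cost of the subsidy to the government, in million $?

Inverting to Q(P) form: Qd = 290 − 4P; Qs = P + 120.
Without the subsidy, 290 − 4P = P + 120 gives 5P = 170, so P* = $34 and Q* = 154.
With a per-unit subsidy paid to buyers, each effectively pays P − 14.5, so demand becomes Qd = 290 − 4(P − 14.5).
Solving gives Q = 165.6 with buyers paying $31.1 and suppliers receiving $45.6 (the $14.5 wedge).
Outlay = t · Q = 14.5 · 165.6 = $2401.2.

Government outlay = $2401.2 million.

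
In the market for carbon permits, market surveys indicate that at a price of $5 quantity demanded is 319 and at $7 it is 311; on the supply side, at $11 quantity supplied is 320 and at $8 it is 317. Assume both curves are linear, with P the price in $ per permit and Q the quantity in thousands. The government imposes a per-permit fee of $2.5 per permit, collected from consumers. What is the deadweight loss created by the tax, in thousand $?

Deadweight loss = $2.5 thousand.

Demand slope: (311 − 319)/(7 − 5) = -4, so Qd = 339 − 4P.
Supply slope: (317 − 320)/(8 − 11) = 1, so Qs = P + 309.
Without the tax, 339 − 4P = P + 309 gives 5P = 30, so P* = $6 and Q* = 315.
With the tax collected from consumers, demand (in seller-price terms) shifts: Qd = 339 − 4(P + 2.5).
Solving gives Q = 313 with consumers paying $6.5 and sellers receiving $4 (the $2.5 wedge).
Quantity falls by |ΔQ| = |315 − 313| = 2.
DWL = ½ · t · |ΔQ| = ½ · 2.5 · 2 = $2.5.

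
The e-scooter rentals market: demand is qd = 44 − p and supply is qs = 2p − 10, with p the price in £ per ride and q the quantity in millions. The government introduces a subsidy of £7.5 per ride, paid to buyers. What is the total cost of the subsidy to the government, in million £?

Government outlay = £232.5 million.

Before the subsidy: set 44 − p = 2p − 10 → p* = £18, q* = 26.
With a per-unit subsidy paid to buyers, each effectively pays p − 7.5, so demand becomes qd = 44 − (p − 7.5).
Solving gives q = 31 with buyers paying £13 and suppliers receiving £20.5 (the £7.5 wedge).
Outlay = t · Q = 7.5 · 31 = £232.5.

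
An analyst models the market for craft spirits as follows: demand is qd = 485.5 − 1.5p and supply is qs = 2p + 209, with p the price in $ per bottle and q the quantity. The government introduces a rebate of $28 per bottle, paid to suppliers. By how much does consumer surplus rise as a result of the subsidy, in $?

Before the subsidy: set 485.5 − 1.5p = 2p + 209 → p* = $79, q* = 367.
With a per-unit subsidy paid to suppliers, each receives p + 28 per unit sold, so supply becomes qs = 2(p + 28) + 209.
New equilibrium: consumers pay $63, suppliers receive $91, q = 391. (Wedge: pb − ps = −28.)
ΔCS is the trapezoid between Q = 391 and Q = 367 of height $16: ½ · (367 + 391) · 16 = $6064.

Consumer surplus rises by $6064.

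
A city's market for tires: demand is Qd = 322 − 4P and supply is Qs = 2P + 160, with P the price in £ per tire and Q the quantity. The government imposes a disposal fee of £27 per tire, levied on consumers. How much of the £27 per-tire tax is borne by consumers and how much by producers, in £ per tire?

Consumers bear £9 per tire; producers bear £18 per tire.

Before the tax: set 322 − 4P = 2P + 160 → P* = £27, Q* = 214.
With the tax collected from consumers, demand (in seller-price terms) shifts: Qd = 322 − 4(P + 27).
New equilibrium: consumers pay £36, producers receive £9, Q = 178. (Wedge: Pb − Ps = 27.)
Burden on consumers: £9; on producers: £18. (They sum to £27.)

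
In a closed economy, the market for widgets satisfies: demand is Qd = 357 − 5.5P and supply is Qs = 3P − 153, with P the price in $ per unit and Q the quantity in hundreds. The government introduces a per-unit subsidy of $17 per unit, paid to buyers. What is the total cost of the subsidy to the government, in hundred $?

Without the subsidy, 357 − 5.5P = 3P − 153 gives 8.5P = 510, so P* = $60 and Q* = 27.
With a per-unit subsidy paid to buyers, each effectively pays P − 17, so demand becomes Qd = 357 − 5.5(P − 17).
New equilibrium: buyers pay $54, suppliers receive $71, Q = 60. (Wedge: Pb − Ps = −17.)
Outlay = t · Q = 17 · 60 = $1020.

Government outlay = $1020 hundred.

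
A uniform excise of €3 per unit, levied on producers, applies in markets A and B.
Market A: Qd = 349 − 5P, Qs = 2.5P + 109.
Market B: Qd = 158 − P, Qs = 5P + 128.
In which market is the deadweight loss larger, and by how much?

Market A, by €3.75.

Market A: pre-tax P* = €32, Q* = 189; post-tax Q = 184; deadweight loss = €7.5.
Market B: pre-tax P* = €5, Q* = 153; post-tax Q = 150.5; deadweight loss = €3.75.
Difference: €7.5 vs €3.75 → market A is larger by €3.75.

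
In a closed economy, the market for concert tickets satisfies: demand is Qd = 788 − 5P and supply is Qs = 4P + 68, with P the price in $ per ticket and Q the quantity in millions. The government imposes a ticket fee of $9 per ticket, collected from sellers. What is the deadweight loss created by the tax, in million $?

Deadweight loss = $90 million.

Before the tax: set 788 − 5P = 4P + 68 → P* = $80, Q* = 388.
With the tax collected from sellers, supply shifts: Qs = 4(P − 9) + 68.
New equilibrium: buyers pay $84, sellers receive $75, Q = 368. (Wedge: Pb − Ps = 9.)
Quantity falls by |ΔQ| = |388 − 368| = 20.
DWL = ½ · t · |ΔQ| = ½ · 9 · 20 = $90.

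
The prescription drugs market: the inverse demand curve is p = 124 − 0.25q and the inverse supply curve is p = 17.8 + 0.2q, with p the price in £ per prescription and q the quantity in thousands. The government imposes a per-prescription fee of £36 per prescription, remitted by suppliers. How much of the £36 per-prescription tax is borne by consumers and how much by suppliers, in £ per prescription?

Consumers bear £20 per prescription; suppliers bear £16 per prescription.

Rewrite in direct form: qd = 496 − 4p and qs = 5p − 89.
Before the tax: set 496 − 4p = 5p − 89 → p* = £65, q* = 236.
With the tax collected from suppliers, supply shifts: qs = 5(p − 36) − 89.
New equilibrium: consumers pay £85, suppliers receive £49, q = 156. (Wedge: pb − ps = 36.)
Burden on consumers: £20; on suppliers: £16. (They sum to £36.)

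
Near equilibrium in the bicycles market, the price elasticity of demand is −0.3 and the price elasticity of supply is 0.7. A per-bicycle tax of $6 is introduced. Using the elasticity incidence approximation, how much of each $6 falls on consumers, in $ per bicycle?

Consumers bear ≈ $4.2 per bicycle.

Incidence ratio: consumers' share ≈ εs / (εs + |εd|) = 0.7 / (0.7 + 0.3) = 0.7.
So consumers bear ≈ 0.7 × $6 = $4.2; sellers bear $1.8.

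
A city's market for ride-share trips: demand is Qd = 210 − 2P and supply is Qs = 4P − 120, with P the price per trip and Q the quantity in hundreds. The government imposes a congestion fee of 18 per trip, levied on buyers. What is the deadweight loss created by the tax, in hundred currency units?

Without the tax, 210 − 2P = 4P − 120 gives 6P = 330, so P* = 55 and Q* = 100.
With the tax collected from buyers, demand (in seller-price terms) shifts: Qd = 210 − 2(P + 18).
Solving gives Q = 76 with buyers paying 67 and suppliers receiving 49 (the 18 wedge).
Quantity falls by |ΔQ| = |100 − 76| = 24.
DWL = ½ · t · |ΔQ| = ½ · 18 · 24 = 216.

Deadweight loss = 216 hundred.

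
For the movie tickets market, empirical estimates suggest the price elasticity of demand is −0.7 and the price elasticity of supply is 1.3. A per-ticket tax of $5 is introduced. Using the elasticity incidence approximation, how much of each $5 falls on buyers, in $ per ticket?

Buyers bear ≈ $3.25 per ticket.

Incidence ratio: buyers' share ≈ εs / (εs + |εd|) = 1.3 / (1.3 + 0.7) = 0.65.
So buyers bear ≈ 0.65 × $5 = $3.25; sellers bear $1.75.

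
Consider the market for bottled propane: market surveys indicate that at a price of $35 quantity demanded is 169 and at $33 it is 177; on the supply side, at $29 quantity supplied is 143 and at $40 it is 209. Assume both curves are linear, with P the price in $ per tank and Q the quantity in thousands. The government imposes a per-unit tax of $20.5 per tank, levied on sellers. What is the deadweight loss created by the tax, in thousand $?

Deadweight loss = $504.3 thousand.

Demand slope: (177 − 169)/(33 − 35) = -4, so Qd = 309 − 4P.
Supply slope: (209 − 143)/(40 − 29) = 6, so Qs = 6P − 31.
Before the tax: set 309 − 4P = 6P − 31 → P* = $34, Q* = 173.
With the tax collected from sellers, supply shifts: Qs = 6(P − 20.5) − 31.
Solving gives Q = 123.8 with consumers paying $46.3 and sellers receiving $25.8 (the $20.5 wedge).
Quantity falls by |ΔQ| = |173 − 123.8| = 49.2.
DWL = ½ · t · |ΔQ| = ½ · 20.5 · 49.2 = $504.3.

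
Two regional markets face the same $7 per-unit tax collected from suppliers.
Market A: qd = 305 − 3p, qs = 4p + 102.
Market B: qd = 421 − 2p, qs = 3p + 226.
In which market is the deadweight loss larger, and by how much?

Market A: pre-tax p* = $29, q* = 218; post-tax q = 206; deadweight loss = $42.
Market B: pre-tax p* = $39, q* = 343; post-tax q = 334.6; deadweight loss = $29.4.
Difference: $42 vs $29.4 → market A is larger by $12.6.

Market A, by $12.6.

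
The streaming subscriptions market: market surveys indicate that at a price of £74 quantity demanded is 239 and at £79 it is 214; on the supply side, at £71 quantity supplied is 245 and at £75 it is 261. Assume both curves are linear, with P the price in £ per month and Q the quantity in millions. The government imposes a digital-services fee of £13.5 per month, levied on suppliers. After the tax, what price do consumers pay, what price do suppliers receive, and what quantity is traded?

Demand slope: (214 − 239)/(79 − 74) = -5, so Qd = 609 − 5P.
Supply slope: (261 − 245)/(75 − 71) = 4, so Qs = 4P − 39.
Without the tax, 609 − 5P = 4P − 39 gives 9P = 648, so P* = £72 and Q* = 249.
With the tax collected from suppliers, supply shifts: Qs = 4(P − 13.5) − 39.
Solving gives Q = 219 with consumers paying £78 and suppliers receiving £64.5 (the £13.5 wedge).

Consumers pay £78; suppliers receive £64.5; quantity = 219.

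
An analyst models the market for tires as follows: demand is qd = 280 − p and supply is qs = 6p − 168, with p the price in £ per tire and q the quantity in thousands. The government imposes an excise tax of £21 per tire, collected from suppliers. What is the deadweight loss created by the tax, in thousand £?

Without the tax, 280 − p = 6p − 168 gives 7p = 448, so p* = £64 and q* = 216.
With the tax collected from suppliers, supply shifts: qs = 6(p − 21) − 168.
Solving gives q = 198 with consumers paying £82 and suppliers receiving £61 (the £21 wedge).
Quantity falls by |ΔQ| = |216 − 198| = 18.
DWL = ½ · t · |ΔQ| = ½ · 21 · 18 = £189.

Deadweight loss = £189 thousand.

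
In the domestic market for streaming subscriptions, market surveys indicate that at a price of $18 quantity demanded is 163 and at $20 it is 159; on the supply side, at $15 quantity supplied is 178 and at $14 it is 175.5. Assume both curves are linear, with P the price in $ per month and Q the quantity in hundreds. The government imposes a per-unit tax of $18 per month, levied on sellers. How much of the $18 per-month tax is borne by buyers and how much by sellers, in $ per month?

Buyers bear $10 per month; sellers bear $8 per month.

Demand slope: (159 − 163)/(20 − 18) = -2, so Qd = 199 − 2P.
Supply slope: (175.5 − 178)/(14 − 15) = 2.5, so Qs = 2.5P + 140.5.
Before the tax: set 199 − 2P = 2.5P + 140.5 → P* = $13, Q* = 173.
With the tax collected from sellers, supply shifts: Qs = 2.5(P − 18) + 140.5.
New equilibrium: buyers pay $23, sellers receive $5, Q = 153. (Wedge: Pb − Ps = 18.)
Burden on buyers: $10; on sellers: $8. (They sum to $18.)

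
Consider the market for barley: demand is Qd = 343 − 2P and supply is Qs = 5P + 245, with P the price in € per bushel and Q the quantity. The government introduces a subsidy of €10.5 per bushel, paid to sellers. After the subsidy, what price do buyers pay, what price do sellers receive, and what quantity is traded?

Buyers pay €6.5; sellers receive €17; quantity = 330.

Before the subsidy: set 343 − 2P = 5P + 245 → P* = €14, Q* = 315.
With a per-unit subsidy paid to sellers, each receives P + 10.5 per unit sold, so supply becomes Qs = 5(P + 10.5) + 245.
New equilibrium: buyers pay €6.5, sellers receive €17, Q = 330. (Wedge: Pb − Ps = −10.5.)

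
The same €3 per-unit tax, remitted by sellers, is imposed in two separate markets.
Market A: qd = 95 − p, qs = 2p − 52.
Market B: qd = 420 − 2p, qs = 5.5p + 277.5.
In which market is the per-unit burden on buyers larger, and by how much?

Market A: pre-tax p* = €49, q* = 46; post-tax q = 44; per-unit burden on buyers = €2.
Market B: pre-tax p* = €19, q* = 382; post-tax q = 377.6; per-unit burden on buyers = €2.2.
Difference: €2 vs €2.2 → market B is larger by €0.2.

Market B, by €0.2.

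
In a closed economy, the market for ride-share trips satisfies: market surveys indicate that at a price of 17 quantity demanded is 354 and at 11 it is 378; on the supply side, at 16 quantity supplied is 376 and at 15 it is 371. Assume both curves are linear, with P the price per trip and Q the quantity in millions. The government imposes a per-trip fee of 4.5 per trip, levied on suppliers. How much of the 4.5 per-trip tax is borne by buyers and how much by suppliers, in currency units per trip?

Buyers bear 2.5 per trip; suppliers bear 2 per trip.

Demand slope: (378 − 354)/(11 − 17) = -4, so Qd = 422 − 4P.
Supply slope: (371 − 376)/(15 − 16) = 5, so Qs = 5P + 296.
Without the tax, 422 − 4P = 5P + 296 gives 9P = 126, so P* = 14 and Q* = 366.
With the tax collected from suppliers, supply shifts: Qs = 5(P − 4.5) + 296.
New equilibrium: buyers pay 16.5, suppliers receive 12, Q = 356. (Wedge: Pb − Ps = 4.5.)
Burden on buyers: 2.5; on suppliers: 2. (They sum to 4.5.)
The less price-elastic side of the market bears the larger share of a per-unit tax.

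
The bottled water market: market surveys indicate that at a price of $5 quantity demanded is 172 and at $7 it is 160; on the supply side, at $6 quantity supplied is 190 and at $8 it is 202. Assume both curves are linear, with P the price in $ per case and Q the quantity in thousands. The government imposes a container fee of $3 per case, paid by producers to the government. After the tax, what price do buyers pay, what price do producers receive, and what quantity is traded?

Buyers pay $5.5; producers receive $2.5; quantity = 169.

Demand slope: (160 − 172)/(7 − 5) = -6, so Qd = 202 − 6P.
Supply slope: (202 − 190)/(8 − 6) = 6, so Qs = 6P + 154.
Without the tax, 202 − 6P = 6P + 154 gives 12P = 48, so P* = $4 and Q* = 178.
With the tax collected from producers, supply shifts: Qs = 6(P − 3) + 154.
New equilibrium: buyers pay $5.5, producers receive $2.5, Q = 169. (Wedge: Pb − Ps = 3.)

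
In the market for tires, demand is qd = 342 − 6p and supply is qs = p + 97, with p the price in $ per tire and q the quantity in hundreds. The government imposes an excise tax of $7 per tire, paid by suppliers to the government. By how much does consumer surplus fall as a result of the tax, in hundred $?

Before the tax: set 342 − 6p = p + 97 → p* = $35, q* = 132.
With the tax collected from suppliers, supply shifts: qs = (p − 7) + 97.
Solving gives q = 126 with consumers paying $36 and suppliers receiving $29 (the $7 wedge).
ΔCS is the trapezoid between Q = 126 and Q = 132 of height $1: ½ · (132 + 126) · 1 = $129.

Consumer surplus falls by $129 hundred.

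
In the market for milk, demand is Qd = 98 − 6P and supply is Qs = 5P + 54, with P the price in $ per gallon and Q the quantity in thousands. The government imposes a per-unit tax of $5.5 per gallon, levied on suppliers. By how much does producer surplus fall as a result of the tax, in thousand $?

Producer surplus falls by $199.5 thousand.

Without the tax, 98 − 6P = 5P + 54 gives 11P = 44, so P* = $4 and Q* = 74.
With the tax collected from suppliers, supply shifts: Qs = 5(P − 5.5) + 54.
New equilibrium: buyers pay $6.5, suppliers receive $1, Q = 59. (Wedge: Pb − Ps = 5.5.)
ΔPS is the trapezoid between Q = 59 and Q = 74 of height $3: ½ · (74 + 59) · 3 = $199.5.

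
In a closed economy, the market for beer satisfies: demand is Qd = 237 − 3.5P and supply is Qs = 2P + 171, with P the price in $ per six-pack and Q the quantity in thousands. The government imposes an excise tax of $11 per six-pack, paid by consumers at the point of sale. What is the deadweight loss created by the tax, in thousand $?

Deadweight loss = $77 thousand.

Before the tax: set 237 − 3.5P = 2P + 171 → P* = $12, Q* = 195.
With the tax collected from consumers, demand (in seller-price terms) shifts: Qd = 237 − 3.5(P + 11).
New equilibrium: consumers pay $16, suppliers receive $5, Q = 181. (Wedge: Pb − Ps = 11.)
Quantity falls by |ΔQ| = |195 − 181| = 14.
DWL = ½ · t · |ΔQ| = ½ · 11 · 14 = $77.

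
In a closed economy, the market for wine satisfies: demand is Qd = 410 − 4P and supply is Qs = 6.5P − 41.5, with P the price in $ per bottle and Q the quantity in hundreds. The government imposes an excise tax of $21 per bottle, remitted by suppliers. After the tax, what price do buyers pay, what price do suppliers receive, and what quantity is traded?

Buyers pay $56; suppliers receive $35; quantity = 186.

Before the tax: set 410 − 4P = 6.5P − 41.5 → P* = $43, Q* = 238.
With the tax collected from suppliers, supply shifts: Qs = 6.5(P − 21) − 41.5.
Solving gives Q = 186 with buyers paying $56 and suppliers receiving $35 (the $21 wedge).
The less price-elastic side of the market bears the larger share of a per-unit tax.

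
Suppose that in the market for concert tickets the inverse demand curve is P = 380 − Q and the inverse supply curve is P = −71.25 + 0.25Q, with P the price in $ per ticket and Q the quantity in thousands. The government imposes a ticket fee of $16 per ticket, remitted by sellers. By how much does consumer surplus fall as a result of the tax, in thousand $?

Consumer surplus falls by $4538.88 thousand.

Rewrite in direct form: Qd = 380 − P and Qs = 4P + 285.
Before the tax: set 380 − P = 4P + 285 → P* = $19, Q* = 361.
With the tax collected from sellers, supply shifts: Qs = 4(P − 16) + 285.
Solving gives Q = 348.2 with consumers paying $31.8 and sellers receiving $15.8 (the $16 wedge).
ΔCS is the trapezoid between Q = 348.2 and Q = 361 of height $12.8: ½ · (361 + 348.2) · 12.8 = $4538.88.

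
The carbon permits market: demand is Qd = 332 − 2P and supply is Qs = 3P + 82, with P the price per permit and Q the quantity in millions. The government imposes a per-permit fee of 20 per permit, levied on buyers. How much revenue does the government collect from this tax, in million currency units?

Without the tax, 332 − 2P = 3P + 82 gives 5P = 250, so P* = 50 and Q* = 232.
With the tax collected from buyers, demand (in seller-price terms) shifts: Qd = 332 − 2(P + 20).
New equilibrium: buyers pay 62, producers receive 42, Q = 208. (Wedge: Pb − Ps = 20.)
Revenue = t · Q = 20 · 208 = 4160.

Tax revenue = 4160 million.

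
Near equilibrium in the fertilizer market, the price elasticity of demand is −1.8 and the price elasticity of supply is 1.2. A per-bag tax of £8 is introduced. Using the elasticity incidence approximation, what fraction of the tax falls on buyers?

Buyers' share ≈ 0.4.

Incidence ratio: buyers' share ≈ εs / (εs + |εd|) = 1.2 / (1.2 + 1.8) = 0.4.
Supply is the less elastic side, so buyers bear the smaller share.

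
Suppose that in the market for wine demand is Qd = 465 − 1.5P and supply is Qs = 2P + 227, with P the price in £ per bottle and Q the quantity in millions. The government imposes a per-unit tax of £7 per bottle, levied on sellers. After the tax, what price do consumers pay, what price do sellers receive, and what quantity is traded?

Consumers pay £72; sellers receive £65; quantity = 357.

Without the tax, 465 − 1.5P = 2P + 227 gives 3.5P = 238, so P* = £68 and Q* = 363.
With the tax collected from sellers, supply shifts: Qs = 2(P − 7) + 227.
Solving gives Q = 357 with consumers paying £72 and sellers receiving £65 (the £7 wedge).
The less price-elastic side of the market bears the larger share of a per-unit tax.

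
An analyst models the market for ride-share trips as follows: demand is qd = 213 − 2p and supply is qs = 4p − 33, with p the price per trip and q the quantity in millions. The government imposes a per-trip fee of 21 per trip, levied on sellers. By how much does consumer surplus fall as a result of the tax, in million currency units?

Consumer surplus falls by 1638 million.

Without the tax, 213 − 2p = 4p − 33 gives 6p = 246, so p* = 41 and q* = 131.
With the tax collected from sellers, supply shifts: qs = 4(p − 21) − 33.
New equilibrium: consumers pay 55, sellers receive 34, q = 103. (Wedge: pb − ps = 21.)
ΔCS is the trapezoid between Q = 103 and Q = 131 of height 14: ½ · (131 + 103) · 14 = 1638.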